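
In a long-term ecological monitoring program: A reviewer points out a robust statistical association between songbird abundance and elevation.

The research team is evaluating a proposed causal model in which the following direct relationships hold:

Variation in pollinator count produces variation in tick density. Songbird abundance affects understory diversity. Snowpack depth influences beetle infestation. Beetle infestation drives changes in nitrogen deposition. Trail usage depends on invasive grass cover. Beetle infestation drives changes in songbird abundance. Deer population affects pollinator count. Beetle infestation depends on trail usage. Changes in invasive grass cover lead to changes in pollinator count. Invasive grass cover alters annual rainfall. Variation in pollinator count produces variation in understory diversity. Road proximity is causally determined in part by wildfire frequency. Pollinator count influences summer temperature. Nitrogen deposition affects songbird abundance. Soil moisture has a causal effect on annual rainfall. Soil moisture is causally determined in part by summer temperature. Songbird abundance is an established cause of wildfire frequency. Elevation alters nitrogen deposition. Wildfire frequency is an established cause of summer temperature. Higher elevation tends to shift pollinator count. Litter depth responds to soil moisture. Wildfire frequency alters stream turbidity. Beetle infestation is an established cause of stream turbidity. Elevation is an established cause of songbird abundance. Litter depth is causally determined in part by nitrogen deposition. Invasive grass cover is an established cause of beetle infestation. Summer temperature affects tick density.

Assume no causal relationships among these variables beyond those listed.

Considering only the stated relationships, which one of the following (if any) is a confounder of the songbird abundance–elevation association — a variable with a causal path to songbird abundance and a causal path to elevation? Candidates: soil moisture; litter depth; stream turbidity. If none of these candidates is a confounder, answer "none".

none

None of the listed candidates has causal paths to both songbird abundance and elevation in the stated relationships, so none is a common cause.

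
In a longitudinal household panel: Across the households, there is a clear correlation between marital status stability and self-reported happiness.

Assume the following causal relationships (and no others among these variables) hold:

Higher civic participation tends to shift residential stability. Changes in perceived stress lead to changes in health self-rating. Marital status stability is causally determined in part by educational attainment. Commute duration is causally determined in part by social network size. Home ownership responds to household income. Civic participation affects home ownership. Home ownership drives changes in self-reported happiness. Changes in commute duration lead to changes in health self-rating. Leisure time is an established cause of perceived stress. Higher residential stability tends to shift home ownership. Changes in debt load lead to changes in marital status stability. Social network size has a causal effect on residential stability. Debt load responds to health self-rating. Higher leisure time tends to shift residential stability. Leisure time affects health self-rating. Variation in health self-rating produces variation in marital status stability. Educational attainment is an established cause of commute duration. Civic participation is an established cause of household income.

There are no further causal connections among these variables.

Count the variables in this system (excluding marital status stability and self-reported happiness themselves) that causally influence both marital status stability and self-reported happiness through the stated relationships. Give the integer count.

2

The common causes are: leisure time (to marital status stability via leisure time → health self-rating → marital status stability; to self-reported happiness via leisure time → residential stability → home ownership → self-reported happiness); social network size (to marital status stability via social network size → commute duration → health self-rating → marital status stability; to self-reported happiness via social network size → residential stability → home ownership → self-reported happiness).
Every other variable lacks a causal path to at least one of marital status stability and self-reported happiness.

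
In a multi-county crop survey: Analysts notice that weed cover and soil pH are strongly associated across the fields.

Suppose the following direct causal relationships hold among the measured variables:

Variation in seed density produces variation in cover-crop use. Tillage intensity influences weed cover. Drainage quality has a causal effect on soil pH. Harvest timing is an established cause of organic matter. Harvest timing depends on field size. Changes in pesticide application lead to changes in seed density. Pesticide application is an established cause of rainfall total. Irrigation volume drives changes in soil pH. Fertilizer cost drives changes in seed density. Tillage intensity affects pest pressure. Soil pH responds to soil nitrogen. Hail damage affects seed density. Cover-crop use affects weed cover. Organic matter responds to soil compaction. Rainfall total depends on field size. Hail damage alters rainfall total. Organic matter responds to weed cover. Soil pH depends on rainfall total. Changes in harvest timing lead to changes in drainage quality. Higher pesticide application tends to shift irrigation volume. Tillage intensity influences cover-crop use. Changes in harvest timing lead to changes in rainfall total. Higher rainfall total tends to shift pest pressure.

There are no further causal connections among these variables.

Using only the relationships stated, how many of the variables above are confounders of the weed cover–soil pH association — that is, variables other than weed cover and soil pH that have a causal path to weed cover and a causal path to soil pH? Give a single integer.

The common causes are: hail damage (to weed cover via hail damage → seed density → cover-crop use → weed cover; to soil pH via hail damage → rainfall total → soil pH); pesticide application (to weed cover via pesticide application → seed density → cover-crop use → weed cover; to soil pH via pesticide application → rainfall total → soil pH).
Every other variable lacks a causal path to at least one of weed cover and soil pH.

2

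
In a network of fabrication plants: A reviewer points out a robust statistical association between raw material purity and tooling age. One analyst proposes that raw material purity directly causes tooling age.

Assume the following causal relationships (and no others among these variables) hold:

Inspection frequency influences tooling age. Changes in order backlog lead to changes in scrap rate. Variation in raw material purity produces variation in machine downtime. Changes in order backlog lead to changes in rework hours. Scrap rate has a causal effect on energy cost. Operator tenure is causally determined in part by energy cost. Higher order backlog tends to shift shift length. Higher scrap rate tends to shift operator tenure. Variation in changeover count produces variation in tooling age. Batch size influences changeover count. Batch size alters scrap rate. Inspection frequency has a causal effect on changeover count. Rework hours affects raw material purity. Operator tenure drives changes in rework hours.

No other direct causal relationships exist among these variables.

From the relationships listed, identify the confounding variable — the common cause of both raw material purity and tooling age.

batch size

Batch size has a causal path to raw material purity (batch size → scrap rate → operator tenure → rework hours → raw material purity) and a separate causal path to tooling age (batch size → changeover count → tooling age), so it is a common cause of both.
No stated relationship gives raw material purity a causal route to tooling age, so the correlation is explained by the shared upstream cause rather than a direct effect.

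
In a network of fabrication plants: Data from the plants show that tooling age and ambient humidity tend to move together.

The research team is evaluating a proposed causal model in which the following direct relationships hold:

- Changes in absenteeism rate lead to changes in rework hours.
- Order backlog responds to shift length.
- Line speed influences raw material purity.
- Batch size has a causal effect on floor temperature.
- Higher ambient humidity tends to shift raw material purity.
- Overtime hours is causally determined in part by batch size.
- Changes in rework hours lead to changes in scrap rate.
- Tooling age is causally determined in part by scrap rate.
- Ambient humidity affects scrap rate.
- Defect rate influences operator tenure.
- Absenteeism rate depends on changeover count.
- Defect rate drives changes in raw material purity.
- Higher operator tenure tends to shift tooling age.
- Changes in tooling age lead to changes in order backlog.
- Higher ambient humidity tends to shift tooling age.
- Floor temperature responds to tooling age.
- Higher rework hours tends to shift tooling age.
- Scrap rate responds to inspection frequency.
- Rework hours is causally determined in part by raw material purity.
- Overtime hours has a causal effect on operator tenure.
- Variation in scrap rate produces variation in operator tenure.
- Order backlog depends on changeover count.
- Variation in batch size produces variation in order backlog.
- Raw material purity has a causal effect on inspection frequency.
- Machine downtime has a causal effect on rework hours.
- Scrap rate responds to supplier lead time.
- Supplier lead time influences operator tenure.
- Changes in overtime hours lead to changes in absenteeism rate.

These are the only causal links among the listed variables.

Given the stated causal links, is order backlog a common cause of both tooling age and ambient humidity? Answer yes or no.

no

Order backlog has no stated causal path to either tooling age or ambient humidity. A confounder must cause both variables, so order backlog does not qualify.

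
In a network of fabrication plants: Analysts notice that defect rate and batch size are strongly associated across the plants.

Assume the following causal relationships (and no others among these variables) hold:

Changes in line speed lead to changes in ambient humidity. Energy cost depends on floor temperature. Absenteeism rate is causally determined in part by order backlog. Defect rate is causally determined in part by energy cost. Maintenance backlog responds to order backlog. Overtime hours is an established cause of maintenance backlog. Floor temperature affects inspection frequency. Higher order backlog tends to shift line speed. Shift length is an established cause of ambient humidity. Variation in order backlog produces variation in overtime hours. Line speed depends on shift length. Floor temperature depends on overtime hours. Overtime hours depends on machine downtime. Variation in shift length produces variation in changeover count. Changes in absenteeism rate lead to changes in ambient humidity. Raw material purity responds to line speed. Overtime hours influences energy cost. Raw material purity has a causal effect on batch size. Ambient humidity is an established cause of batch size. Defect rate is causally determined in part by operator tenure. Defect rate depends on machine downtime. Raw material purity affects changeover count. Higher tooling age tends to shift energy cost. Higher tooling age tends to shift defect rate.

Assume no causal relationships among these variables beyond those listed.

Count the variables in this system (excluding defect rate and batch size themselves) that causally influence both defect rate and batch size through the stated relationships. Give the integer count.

The common causes are: order backlog (to defect rate via order backlog → overtime hours → energy cost → defect rate; to batch size via order backlog → line speed → ambient humidity → batch size).
Every other variable lacks a causal path to at least one of defect rate and batch size.

1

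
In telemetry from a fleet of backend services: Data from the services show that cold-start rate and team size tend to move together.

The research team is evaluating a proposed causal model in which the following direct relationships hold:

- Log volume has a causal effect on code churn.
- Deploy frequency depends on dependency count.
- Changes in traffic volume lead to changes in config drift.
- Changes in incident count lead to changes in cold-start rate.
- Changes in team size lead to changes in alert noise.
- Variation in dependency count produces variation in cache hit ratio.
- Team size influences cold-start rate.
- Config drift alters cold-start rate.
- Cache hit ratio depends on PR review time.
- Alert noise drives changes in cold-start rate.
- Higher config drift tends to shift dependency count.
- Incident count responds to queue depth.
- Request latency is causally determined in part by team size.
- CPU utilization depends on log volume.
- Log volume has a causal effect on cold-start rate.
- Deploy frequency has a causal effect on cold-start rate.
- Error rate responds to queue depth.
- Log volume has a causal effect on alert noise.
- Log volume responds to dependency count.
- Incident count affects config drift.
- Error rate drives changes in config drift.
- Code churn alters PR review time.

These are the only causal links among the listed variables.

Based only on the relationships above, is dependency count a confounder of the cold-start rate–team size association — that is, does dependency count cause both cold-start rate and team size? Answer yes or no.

no

Dependency count has no stated causal path to team size. A confounder must cause both variables, so dependency count does not qualify.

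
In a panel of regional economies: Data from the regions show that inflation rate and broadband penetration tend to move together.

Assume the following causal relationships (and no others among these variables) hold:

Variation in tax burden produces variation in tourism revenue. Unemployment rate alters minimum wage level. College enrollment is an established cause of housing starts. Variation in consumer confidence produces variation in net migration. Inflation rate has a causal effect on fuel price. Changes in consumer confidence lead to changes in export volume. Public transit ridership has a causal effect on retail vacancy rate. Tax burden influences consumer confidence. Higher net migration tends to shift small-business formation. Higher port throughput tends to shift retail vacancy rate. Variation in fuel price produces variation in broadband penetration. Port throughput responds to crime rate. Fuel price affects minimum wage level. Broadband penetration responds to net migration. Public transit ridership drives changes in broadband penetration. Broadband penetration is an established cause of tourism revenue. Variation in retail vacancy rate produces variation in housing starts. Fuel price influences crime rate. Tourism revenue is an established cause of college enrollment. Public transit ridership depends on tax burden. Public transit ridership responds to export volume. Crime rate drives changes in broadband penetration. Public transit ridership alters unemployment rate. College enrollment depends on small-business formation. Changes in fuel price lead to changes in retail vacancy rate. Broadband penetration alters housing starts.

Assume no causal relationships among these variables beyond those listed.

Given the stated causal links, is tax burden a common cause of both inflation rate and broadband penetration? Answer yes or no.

no

Tax burden has no stated causal path to inflation rate. A confounder must cause both variables, so tax burden does not qualify.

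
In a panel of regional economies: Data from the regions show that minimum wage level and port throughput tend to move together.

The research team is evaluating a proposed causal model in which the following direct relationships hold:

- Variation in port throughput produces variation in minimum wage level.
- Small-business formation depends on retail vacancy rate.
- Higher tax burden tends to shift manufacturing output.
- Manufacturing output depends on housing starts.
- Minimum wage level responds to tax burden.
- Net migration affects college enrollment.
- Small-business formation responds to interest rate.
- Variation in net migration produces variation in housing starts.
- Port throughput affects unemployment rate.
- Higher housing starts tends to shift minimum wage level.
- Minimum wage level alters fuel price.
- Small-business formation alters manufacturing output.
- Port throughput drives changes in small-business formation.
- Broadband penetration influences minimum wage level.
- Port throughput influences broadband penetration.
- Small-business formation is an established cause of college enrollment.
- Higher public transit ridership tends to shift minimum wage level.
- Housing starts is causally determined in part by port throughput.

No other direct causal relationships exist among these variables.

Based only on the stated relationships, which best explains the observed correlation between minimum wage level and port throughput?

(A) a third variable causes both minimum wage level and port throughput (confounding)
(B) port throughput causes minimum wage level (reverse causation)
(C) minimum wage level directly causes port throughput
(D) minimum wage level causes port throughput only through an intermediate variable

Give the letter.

The stated link runs port throughput → minimum wage level; minimum wage level has no causal path to port throughput. No variable causes both, so confounding is ruled out. The correlation reflects reverse causation.

B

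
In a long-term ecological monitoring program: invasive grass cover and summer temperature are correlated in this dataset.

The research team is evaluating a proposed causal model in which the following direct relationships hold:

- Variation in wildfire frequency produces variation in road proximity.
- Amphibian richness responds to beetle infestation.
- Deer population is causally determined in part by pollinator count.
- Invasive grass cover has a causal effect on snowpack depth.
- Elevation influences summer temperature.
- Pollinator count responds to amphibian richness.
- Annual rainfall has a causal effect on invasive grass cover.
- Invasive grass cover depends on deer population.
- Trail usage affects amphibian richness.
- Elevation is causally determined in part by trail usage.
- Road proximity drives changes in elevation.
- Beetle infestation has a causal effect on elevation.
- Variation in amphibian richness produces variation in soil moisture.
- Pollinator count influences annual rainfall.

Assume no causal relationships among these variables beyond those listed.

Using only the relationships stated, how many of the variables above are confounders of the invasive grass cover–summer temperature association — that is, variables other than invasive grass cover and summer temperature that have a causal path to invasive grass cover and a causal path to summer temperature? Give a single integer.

The common causes are: beetle infestation (to invasive grass cover via beetle infestation → amphibian richness → pollinator count → deer population → invasive grass cover; to summer temperature via beetle infestation → elevation → summer temperature); trail usage (to invasive grass cover via trail usage → amphibian richness → pollinator count → deer population → invasive grass cover; to summer temperature via trail usage → elevation → summer temperature).
Every other variable lacks a causal path to at least one of invasive grass cover and summer temperature.

2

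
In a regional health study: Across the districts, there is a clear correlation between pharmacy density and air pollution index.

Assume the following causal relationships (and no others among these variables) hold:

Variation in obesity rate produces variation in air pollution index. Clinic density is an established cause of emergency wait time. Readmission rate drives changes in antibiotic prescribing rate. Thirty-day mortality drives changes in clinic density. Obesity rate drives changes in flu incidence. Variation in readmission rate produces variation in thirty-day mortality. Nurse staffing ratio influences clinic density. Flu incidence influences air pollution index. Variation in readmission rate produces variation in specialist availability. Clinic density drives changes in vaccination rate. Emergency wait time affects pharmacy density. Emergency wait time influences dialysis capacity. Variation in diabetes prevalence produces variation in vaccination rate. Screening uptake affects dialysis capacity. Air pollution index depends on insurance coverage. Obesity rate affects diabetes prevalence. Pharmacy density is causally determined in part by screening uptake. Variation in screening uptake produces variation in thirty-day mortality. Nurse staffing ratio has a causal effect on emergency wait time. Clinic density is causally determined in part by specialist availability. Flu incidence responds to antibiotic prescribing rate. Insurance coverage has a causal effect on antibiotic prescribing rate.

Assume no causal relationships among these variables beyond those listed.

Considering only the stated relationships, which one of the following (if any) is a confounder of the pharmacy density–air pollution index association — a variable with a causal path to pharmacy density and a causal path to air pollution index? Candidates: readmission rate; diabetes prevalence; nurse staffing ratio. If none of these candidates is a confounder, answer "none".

readmission rate

Readmission rate causes pharmacy density (readmission rate → thirty-day mortality → clinic density → emergency wait time → pharmacy density) and also causes air pollution index (readmission rate → antibiotic prescribing rate → flu incidence → air pollution index); it is a common cause of both.
Each of the other candidates lacks a causal path to at least one of pharmacy density and air pollution index, so they do not confound the relationship.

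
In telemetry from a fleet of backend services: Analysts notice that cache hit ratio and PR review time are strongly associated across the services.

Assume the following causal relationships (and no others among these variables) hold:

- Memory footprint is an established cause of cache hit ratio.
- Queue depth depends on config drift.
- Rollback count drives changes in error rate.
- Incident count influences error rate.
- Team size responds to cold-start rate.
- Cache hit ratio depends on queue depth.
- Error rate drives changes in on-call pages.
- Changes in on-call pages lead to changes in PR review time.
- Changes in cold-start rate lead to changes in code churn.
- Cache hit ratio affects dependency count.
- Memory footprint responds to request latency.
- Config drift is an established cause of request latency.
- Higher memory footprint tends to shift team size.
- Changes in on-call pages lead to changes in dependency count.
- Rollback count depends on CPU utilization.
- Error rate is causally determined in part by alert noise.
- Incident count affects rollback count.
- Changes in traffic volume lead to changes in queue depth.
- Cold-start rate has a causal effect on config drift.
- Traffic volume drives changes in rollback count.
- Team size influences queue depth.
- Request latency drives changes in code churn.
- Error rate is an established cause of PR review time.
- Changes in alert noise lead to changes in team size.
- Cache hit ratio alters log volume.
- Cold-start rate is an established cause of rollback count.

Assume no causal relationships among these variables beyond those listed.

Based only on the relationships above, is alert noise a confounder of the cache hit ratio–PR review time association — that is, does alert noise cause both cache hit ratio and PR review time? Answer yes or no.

Alert noise has a causal path to cache hit ratio (alert noise → team size → queue depth → cache hit ratio) and to PR review time (alert noise → error rate → PR review time), so it is a common cause of both — a confounder.

yes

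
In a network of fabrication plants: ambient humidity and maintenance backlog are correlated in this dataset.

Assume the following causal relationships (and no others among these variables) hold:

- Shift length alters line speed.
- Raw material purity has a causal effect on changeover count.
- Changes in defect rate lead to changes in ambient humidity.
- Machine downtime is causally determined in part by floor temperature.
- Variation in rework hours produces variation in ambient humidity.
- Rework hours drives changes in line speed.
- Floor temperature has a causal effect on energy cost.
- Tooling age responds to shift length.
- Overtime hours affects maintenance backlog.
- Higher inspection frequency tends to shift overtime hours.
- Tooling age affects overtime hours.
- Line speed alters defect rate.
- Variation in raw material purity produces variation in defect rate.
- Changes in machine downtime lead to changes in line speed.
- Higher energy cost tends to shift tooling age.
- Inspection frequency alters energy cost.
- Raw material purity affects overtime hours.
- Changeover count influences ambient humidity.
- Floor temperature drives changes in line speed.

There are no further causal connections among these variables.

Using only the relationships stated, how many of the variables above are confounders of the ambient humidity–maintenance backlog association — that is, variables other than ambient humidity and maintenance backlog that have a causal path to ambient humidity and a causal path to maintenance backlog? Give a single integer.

The common causes are: floor temperature (to ambient humidity via floor temperature → line speed → defect rate → ambient humidity; to maintenance backlog via floor temperature → energy cost → tooling age → overtime hours → maintenance backlog); raw material purity (to ambient humidity via raw material purity → defect rate → ambient humidity; to maintenance backlog via raw material purity → overtime hours → maintenance backlog); shift length (to ambient humidity via shift length → line speed → defect rate → ambient humidity; to maintenance backlog via shift length → tooling age → overtime hours → maintenance backlog).
Every other variable lacks a causal path to at least one of ambient humidity and maintenance backlog.

3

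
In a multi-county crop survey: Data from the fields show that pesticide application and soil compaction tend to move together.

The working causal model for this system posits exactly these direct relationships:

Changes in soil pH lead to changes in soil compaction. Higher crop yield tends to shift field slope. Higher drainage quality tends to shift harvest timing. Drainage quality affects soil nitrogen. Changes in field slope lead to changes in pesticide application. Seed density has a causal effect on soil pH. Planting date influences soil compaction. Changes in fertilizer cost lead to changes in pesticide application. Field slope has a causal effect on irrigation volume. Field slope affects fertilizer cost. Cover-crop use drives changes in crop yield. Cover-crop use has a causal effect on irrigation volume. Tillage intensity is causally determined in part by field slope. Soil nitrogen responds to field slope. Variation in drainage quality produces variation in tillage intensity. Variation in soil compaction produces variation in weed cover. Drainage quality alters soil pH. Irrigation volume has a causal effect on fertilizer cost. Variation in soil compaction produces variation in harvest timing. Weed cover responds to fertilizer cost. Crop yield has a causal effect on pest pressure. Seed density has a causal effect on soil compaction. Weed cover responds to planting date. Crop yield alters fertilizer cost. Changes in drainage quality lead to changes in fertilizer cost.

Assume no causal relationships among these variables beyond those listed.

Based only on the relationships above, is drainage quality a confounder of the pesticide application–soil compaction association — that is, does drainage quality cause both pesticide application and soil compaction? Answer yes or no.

Drainage quality has a causal path to pesticide application (drainage quality → fertilizer cost → pesticide application) and to soil compaction (drainage quality → soil pH → soil compaction), so it is a common cause of both — a confounder.

yes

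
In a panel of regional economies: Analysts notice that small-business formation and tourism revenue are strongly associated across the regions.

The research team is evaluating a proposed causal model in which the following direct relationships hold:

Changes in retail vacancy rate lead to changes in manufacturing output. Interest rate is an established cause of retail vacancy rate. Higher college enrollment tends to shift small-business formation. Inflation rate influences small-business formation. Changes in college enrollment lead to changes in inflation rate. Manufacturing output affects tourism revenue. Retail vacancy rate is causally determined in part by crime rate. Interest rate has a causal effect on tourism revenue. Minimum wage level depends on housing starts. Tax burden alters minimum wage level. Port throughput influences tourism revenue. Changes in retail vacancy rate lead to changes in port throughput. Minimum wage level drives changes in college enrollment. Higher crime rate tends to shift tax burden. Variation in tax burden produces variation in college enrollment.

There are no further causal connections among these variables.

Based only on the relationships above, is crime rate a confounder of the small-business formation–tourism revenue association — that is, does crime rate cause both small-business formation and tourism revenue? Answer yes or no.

yes

Crime rate has a causal path to small-business formation (crime rate → tax burden → college enrollment → small-business formation) and to tourism revenue (crime rate → retail vacancy rate → manufacturing output → tourism revenue), so it is a common cause of both — a confounder.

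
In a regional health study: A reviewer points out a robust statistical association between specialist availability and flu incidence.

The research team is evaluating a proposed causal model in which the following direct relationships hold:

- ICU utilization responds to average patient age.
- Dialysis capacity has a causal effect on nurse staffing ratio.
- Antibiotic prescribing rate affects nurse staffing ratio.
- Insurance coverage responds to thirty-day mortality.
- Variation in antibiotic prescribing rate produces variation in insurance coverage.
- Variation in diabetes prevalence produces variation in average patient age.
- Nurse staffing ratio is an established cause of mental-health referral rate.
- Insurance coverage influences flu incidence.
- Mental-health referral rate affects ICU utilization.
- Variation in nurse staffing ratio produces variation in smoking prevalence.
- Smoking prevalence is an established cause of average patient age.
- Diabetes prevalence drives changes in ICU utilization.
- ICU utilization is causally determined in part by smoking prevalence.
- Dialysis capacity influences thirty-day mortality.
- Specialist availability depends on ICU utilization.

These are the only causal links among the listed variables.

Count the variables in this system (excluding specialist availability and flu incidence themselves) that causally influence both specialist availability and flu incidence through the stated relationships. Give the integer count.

2

The common causes are: antibiotic prescribing rate (to specialist availability via antibiotic prescribing rate → nurse staffing ratio → mental-health referral rate → ICU utilization → specialist availability; to flu incidence via antibiotic prescribing rate → insurance coverage → flu incidence); dialysis capacity (to specialist availability via dialysis capacity → nurse staffing ratio → mental-health referral rate → ICU utilization → specialist availability; to flu incidence via dialysis capacity → thirty-day mortality → insurance coverage → flu incidence).
Every other variable lacks a causal path to at least one of specialist availability and flu incidence.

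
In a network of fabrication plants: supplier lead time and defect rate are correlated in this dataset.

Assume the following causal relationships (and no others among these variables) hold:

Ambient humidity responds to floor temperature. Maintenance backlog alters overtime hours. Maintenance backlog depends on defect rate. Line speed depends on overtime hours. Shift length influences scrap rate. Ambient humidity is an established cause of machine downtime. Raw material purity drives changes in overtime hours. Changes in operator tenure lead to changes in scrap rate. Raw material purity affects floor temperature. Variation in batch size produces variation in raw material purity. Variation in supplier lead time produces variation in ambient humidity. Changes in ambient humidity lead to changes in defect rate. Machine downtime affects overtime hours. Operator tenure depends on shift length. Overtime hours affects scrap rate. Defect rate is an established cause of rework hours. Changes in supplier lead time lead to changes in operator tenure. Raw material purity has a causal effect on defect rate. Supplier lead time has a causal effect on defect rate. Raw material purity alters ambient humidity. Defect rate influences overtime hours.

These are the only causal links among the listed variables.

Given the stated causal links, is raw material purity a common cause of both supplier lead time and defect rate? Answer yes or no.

no

Raw material purity has no stated causal path to supplier lead time. A confounder must cause both variables, so raw material purity does not qualify.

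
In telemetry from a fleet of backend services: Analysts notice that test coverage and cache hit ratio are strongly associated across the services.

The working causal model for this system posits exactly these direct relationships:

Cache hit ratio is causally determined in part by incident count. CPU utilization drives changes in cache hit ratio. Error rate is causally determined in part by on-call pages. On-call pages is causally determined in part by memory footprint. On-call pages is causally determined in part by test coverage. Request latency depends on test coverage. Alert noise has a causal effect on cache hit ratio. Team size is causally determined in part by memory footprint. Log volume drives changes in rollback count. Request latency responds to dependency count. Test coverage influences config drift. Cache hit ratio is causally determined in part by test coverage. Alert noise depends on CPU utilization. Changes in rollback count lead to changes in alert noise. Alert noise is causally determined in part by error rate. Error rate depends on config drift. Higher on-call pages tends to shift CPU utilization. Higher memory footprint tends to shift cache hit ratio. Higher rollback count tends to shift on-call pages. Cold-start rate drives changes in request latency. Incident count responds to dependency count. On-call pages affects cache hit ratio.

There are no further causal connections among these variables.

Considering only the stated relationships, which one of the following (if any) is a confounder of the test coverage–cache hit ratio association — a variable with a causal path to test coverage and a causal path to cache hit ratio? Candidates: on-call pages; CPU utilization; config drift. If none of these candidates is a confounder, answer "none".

None of the listed candidates has causal paths to both test coverage and cache hit ratio in the stated relationships, so none is a common cause.

none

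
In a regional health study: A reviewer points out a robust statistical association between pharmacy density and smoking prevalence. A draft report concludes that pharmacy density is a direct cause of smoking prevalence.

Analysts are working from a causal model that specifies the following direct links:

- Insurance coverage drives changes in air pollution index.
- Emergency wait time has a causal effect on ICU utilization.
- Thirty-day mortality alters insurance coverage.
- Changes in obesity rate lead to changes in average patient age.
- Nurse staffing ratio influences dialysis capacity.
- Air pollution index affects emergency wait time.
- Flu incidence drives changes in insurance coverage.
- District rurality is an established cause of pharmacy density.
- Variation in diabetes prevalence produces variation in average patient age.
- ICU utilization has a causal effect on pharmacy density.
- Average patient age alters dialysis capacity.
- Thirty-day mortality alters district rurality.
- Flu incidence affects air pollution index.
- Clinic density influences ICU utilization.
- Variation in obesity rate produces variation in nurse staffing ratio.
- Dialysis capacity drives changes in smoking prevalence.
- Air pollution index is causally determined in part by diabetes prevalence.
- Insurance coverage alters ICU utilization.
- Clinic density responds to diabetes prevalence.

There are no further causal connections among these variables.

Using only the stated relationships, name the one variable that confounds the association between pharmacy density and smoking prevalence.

diabetes prevalence

Diabetes prevalence has a causal path to pharmacy density (diabetes prevalence → clinic density → ICU utilization → pharmacy density) and a separate causal path to smoking prevalence (diabetes prevalence → average patient age → dialysis capacity → smoking prevalence), so it is a common cause of both.
No stated relationship gives pharmacy density a causal route to smoking prevalence, so the correlation is explained by the shared upstream cause rather than a direct effect.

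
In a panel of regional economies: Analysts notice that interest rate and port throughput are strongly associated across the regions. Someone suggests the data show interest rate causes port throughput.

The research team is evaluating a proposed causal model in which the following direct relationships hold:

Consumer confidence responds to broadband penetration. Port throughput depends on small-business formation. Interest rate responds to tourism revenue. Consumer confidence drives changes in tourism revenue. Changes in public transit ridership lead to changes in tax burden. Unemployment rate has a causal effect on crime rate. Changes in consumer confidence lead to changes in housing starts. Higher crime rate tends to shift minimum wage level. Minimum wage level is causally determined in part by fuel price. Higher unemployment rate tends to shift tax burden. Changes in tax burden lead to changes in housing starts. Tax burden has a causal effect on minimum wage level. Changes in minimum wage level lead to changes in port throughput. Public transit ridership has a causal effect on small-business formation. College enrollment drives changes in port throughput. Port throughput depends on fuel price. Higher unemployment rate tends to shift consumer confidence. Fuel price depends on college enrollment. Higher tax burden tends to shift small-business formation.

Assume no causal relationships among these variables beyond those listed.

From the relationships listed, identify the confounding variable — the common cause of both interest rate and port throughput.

unemployment rate

Unemployment rate has a causal path to interest rate (unemployment rate → consumer confidence → tourism revenue → interest rate) and a separate causal path to port throughput (unemployment rate → crime rate → minimum wage level → port throughput), so it is a common cause of both.
No stated relationship gives interest rate a causal route to port throughput, so the correlation is explained by the shared upstream cause rather than a direct effect.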